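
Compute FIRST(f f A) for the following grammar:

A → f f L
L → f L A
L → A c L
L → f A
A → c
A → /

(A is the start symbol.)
To compute FIRST(f f A), process the symbols left to right:
Symbol f is a terminal. Add 'f' and stop.
FIRST(f f A) = { 'f' }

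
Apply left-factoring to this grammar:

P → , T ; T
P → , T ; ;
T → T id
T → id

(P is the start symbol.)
P → , T ; P'
P' → T
P' → ;
T → T id
T → id

Left-factoring transforms A → αβ₁ | αβ₂ into A → αA' and A' → β₁ | β₂
(α is the longest common prefix among the alternatives). Repeat until
no nonterminal has two alternatives with a common prefix.

Round 1: P has alternatives sharing prefix ', T ;'. Introduce P': P → , T ; P'
  Add: P' → T
  Add: P' → ;

No remaining common prefixes — done.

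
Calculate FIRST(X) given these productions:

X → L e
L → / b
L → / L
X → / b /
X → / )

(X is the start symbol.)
{ '/' }

To compute FIRST(X), examine every production with X on the left-hand side, reading each right-hand side left to right until a non-nullable symbol is reached.

FIRST sets of the other non-terminals involved (by the same procedure, iterated to a fixed point):
  FIRST(L) = { '/' }

From X → L e:
  - L is a non-terminal: add FIRST(L) \ {ε} = { '/' }
    L is not nullable, so stop
From X → / b /:
  - '/' is a terminal: add '/' and stop
From X → / ):
  - '/' is a terminal: add '/' and stop

Collecting: FIRST(X) = { '/' }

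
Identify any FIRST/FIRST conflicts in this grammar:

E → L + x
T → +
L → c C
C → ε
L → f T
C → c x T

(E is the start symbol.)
No FIRST/FIRST conflicts.

A FIRST/FIRST conflict occurs when two productions N → α and N → β for the same non-terminal have FIRST(α) ∩ FIRST(β) ≠ ∅ (with ε ∈ FIRST of a nullable right-hand side, so two nullable alternatives also conflict).

Productions for L:
  L → c C: FIRST = { 'c' }
  L → f T: FIRST = { 'f' }
Productions for C:
  C → ε: FIRST = { ε }
  C → c x T: FIRST = { 'c' }
E, T have only one production, so no FIRST/FIRST conflict is possible there.

All alternatives of each non-terminal have pairwise disjoint FIRST sets.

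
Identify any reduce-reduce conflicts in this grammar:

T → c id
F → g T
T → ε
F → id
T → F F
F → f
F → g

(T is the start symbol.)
A reduce-reduce conflict occurs when an LR(0) state has two complete items [A → α .] and [B → β .] — both call for a reduction, and with no lookahead the parser cannot choose between them.

Augment with T' → T and build the canonical LR(0) collection (I0 = CLOSURE({[T' → . T]}), then GOTO on every symbol after a dot until no new states appear). It has 10 states:
  I0: { [F → . f], [F → . g T], [F → . g], [F → . id], [T → . F F], [T → . c id], [T → .], [T' → . T] }  — shift, reduce
  I1: { [F → . f], [F → . g T], [F → . g], [F → . id], [T → F . F] }  — shift
  I2: { [T' → T .] }  — accept
  I3: { [T → c . id] }  — shift
  I4: { [F → f .] }  — reduce
  I5: { [F → . f], [F → . g T], [F → . g], [F → . id], [F → g . T], [F → g .], [T → . F F], [T → . c id], [T → .] }  — shift, 2 reduces
  I6: { [F → id .] }  — reduce
  I7: { [F → g T .] }  — reduce
  I8: { [T → c id .] }  — reduce
  I9: { [T → F F .] }  — reduce

I5 contains complete items [F → g .], [T → .] — reduce-reduce conflict.

Answer: Yes — I5: [F → g .] vs [T → .]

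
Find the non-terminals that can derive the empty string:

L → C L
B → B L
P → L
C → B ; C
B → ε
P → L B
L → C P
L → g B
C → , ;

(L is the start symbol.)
A non-terminal is nullable if it can derive ε (the empty string): either it has an ε-production, or it has a production whose right-hand side consists entirely of nullable non-terminals.

ε-productions: B → ε
So B is immediately nullable.
No further non-terminal can be added: every production for the remaining non-terminals contains a terminal or a non-nullable non-terminal.
Nullable = { 'B' }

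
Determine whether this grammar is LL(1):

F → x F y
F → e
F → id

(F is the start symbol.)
For F:
  PREDICT(F → x F y) = { 'x' }
  PREDICT(F → e) = { 'e' }
  PREDICT(F → id) = { 'id' }

All predict sets are disjoint. The grammar IS LL(1).

Answer: Yes, the grammar is LL(1).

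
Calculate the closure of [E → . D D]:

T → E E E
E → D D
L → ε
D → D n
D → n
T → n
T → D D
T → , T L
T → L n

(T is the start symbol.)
To compute CLOSURE, for each item [A → α.Bβ] where B is a non-terminal, add [B → .γ] for all productions B → γ; repeat for the newly added items until nothing changes.

Start with: [E → . D D]
  [E → . D D] has the dot before D: add [D → . D n], [D → . n]
No further items can be added.

CLOSURE = { [D → . D n], [D → . n], [E → . D D] }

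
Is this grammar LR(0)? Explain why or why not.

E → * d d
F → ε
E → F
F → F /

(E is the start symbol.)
Augment with E' → E and build the canonical LR(0) collection (I0 = CLOSURE({[E' → . E]}), then GOTO on every symbol after a dot until no new states appear). It has 7 states:
  I0: { [E → . * d d], [E → . F], [E' → . E], [F → . F /], [F → .] }  — shift, reduce
  I1: { [E → * . d d] }  — shift
  I2: { [E' → E .] }  — accept
  I3: { [E → F .], [F → F . /] }  — shift, reduce
  I4: { [F → F / .] }  — reduce
  I5: { [E → * d . d] }  — shift
  I6: { [E → * d d .] }  — reduce

Conflict in state I0:
  Shift-reduce conflict between [F → .] and [E → . * d d]
So the grammar is NOT LR(0).

Answer: No. Shift-reduce conflict between [F → .] and [E → . * d d]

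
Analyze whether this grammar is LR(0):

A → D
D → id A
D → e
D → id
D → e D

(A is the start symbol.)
Augment with A' → A and build the canonical LR(0) collection (I0 = CLOSURE({[A' → . A]}), then GOTO on every symbol after a dot until no new states appear). It has 7 states:
  I0: { [A → . D], [A' → . A], [D → . e D], [D → . e], [D → . id A], [D → . id] }  — shift
  I1: { [A' → A .] }  — accept
  I2: { [A → D .] }  — reduce
  I3: { [D → . e D], [D → . e], [D → . id A], [D → . id], [D → e . D], [D → e .] }  — shift, reduce
  I4: { [A → . D], [D → . e D], [D → . e], [D → . id A], [D → . id], [D → id . A], [D → id .] }  — shift, reduce
  I5: { [D → id A .] }  — reduce
  I6: { [D → e D .] }  — reduce

Conflict in state I3:
  Shift-reduce conflict between [D → e .] and [D → . e]
So the grammar is NOT LR(0).

Answer: No. Shift-reduce conflict between [D → e .] and [D → . e]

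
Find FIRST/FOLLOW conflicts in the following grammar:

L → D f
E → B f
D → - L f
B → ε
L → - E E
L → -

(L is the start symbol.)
No FIRST/FOLLOW conflicts.

A FIRST/FOLLOW conflict occurs when a non-terminal N has a nullable alternative N → β (β ⇒* ε) and another alternative N → α with FIRST(α) ∩ FOLLOW(N) ≠ ∅: on such a lookahead the parser cannot decide between expanding α and letting N vanish via β.

Nullable non-terminals: B.
B has a nullable alternative but only one production, so nothing to check.

D, E, L have no nullable alternative, so no FIRST/FOLLOW check is needed there.

No FIRST/FOLLOW conflicts found.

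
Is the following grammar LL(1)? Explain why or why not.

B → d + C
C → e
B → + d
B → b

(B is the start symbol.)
For B:
  PREDICT(B → d '+' C) = { 'd' }
  PREDICT(B → '+' d) = { '+' }
  PREDICT(B → b) = { 'b' }
C has a single production, so nothing to check there.

All predict sets are disjoint. The grammar IS LL(1).

Answer: Yes, the grammar is LL(1).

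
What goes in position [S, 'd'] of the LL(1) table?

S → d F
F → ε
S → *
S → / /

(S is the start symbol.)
To find M[S, 'd'], we find productions for S where 'd' is in the predict set (PREDICT(N → α) = (FIRST(α) \ {ε}) ∪ (FOLLOW(N) if α ⇒* ε)).

S → d F: PREDICT = { 'd' }
  'd' is in predict set, so this production goes in M[S, 'd']
S → *: PREDICT = { '*' }
S → / /: PREDICT = { '/' }

M[S, 'd'] = S → d F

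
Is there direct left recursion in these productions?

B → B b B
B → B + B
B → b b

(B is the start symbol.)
Yes, B is left-recursive

Direct left recursion occurs when N → N α for some non-terminal N (the right-hand side begins with the left-hand side itself).

B → B b B: LEFT RECURSIVE (starts with B)
B → B + B: LEFT RECURSIVE (starts with B)
B → b b: starts with b

The grammar has direct left recursion on: B.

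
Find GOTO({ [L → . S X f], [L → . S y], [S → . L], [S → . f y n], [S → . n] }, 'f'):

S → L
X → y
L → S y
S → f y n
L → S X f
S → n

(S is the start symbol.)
GOTO(I, 'f') = CLOSURE({ [A → αX.β] : [A → α.Xβ] ∈ I, X = 'f' })

Items with dot before 'f', with the dot advanced:
  [S → . f y n] → [S → f . y n]
Closure adds nothing (no advanced item has the dot before a non-terminal).

GOTO = { [S → f . y n] }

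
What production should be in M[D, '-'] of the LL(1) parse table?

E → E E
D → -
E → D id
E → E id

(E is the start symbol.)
To find M[D, '-'], we find productions for D where '-' is in the predict set (PREDICT(N → α) = (FIRST(α) \ {ε}) ∪ (FOLLOW(N) if α ⇒* ε)).

D → -: PREDICT = { '-' }
  '-' is in predict set, so this production goes in M[D, '-']

M[D, '-'] = D → -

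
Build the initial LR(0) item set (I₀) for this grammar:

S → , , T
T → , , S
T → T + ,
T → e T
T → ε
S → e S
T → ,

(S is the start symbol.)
{ [S → . , , T], [S → . e S], [S' → . S] }

First, augment the grammar with S' → S
I₀ = CLOSURE({ [S' → . S] }):
  [S' → . S] has the dot before S: add [S → . , , T], [S → . e S]
No further items can be added.

I₀ = { [S → . , , T], [S → . e S], [S' → . S] }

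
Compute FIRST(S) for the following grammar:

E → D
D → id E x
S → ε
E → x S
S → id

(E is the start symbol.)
To compute FIRST(S), examine every production with S on the left-hand side, reading each right-hand side left to right until a non-nullable symbol is reached.

From S → ε:
  - ε-production, so ε ∈ FIRST(S)
From S → id:
  - id is a terminal: add 'id' and stop

Collecting: FIRST(S) = { 'id', ε }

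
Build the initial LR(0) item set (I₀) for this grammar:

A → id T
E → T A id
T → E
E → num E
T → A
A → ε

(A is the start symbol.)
{ [A → . id T], [A → .], [A' → . A] }

First, augment the grammar with A' → A
I₀ = CLOSURE({ [A' → . A] }):
  [A' → . A] has the dot before A: add [A → . id T], [A → .]
No further items can be added.

I₀ = { [A → . id T], [A → .], [A' → . A] }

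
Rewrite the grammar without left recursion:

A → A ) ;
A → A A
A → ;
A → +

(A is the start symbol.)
A is directly left-recursive. The standard transformation for
  A → A α₁ | ... | A α_m | β₁ | ... | β_n
is
  A  → β₁ A' | ... | β_n A'
  A' → α₁ A' | ... | α_m A' | ε

A → ; becomes A → ; A'
A → + becomes A → + A'
A → A ) ; becomes A' → ) ; A'
A → A A becomes A' → A A'
Add A' → ε

Resulting grammar:
A → ; A'
A → + A'
A' → ) ; A'
A' → A A'
A' → ε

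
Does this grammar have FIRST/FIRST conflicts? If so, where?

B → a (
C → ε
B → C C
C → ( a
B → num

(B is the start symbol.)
FIRST sets of the non-terminals at (or reachable through a nullable prefix from) the front of some alternative:
  FIRST(C) = { '(', ε }

Productions for B:
  B → a (: FIRST = { 'a' }
  B → C C: FIRST = { '(', ε }
  B → num: FIRST = { 'num' }
Productions for C:
  C → ε: FIRST = { ε }
  C → ( a: FIRST = { '(' }

All alternatives of each non-terminal have pairwise disjoint FIRST sets.

Answer: No FIRST/FIRST conflicts.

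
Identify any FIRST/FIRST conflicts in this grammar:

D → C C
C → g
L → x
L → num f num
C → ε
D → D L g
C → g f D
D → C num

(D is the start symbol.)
FIRST sets of the non-terminals at (or reachable through a nullable prefix from) the front of some alternative:
  FIRST(C) = { 'g', ε }
  FIRST(D) = { 'g', 'num', 'x', ε }
  FIRST(L) = { 'num', 'x' }

Productions for D:
  D → C C: FIRST = { 'g', ε }
  D → D L g: FIRST = { 'g', 'num', 'x' }
  D → C num: FIRST = { 'g', 'num' }
Productions for C:
  C → g: FIRST = { 'g' }
  C → ε: FIRST = { ε }
  C → g f D: FIRST = { 'g' }
Productions for L:
  L → x: FIRST = { 'x' }
  L → num f num: FIRST = { 'num' }

Conflict for D: D → C C and D → D L g
  Overlap: { 'g' }
Conflict for D: D → C C and D → C num
  Overlap: { 'g' }
Conflict for D: D → D L g and D → C num
  Overlap: { 'g', 'num' }
Conflict for C: C → g and C → g f D
  Overlap: { 'g' }

Answer: Yes. D → C C / D → D L g on { 'g' }; D → C C / D → C num on { 'g' }; D → D L g / D → C num on { 'g', 'num' }; C → g / C → g f D on { 'g' }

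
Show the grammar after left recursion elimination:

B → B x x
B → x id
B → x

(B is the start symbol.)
B is directly left-recursive. The standard transformation for
  A → A α₁ | ... | A α_m | β₁ | ... | β_n
is
  A  → β₁ A' | ... | β_n A'
  A' → α₁ A' | ... | α_m A' | ε

B → x id becomes B → x id B'
B → x becomes B → x B'
B → B x x becomes B' → x x B'
Add B' → ε

Resulting grammar:
B → x id B'
B → x B'
B' → x x B'
B' → ε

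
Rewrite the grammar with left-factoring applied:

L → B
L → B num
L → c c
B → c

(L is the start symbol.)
Left-factoring transforms A → αβ₁ | αβ₂ into A → αA' and A' → β₁ | β₂
(α is the longest common prefix among the alternatives). Repeat until
no nonterminal has two alternatives with a common prefix.

Round 1: L has alternatives sharing prefix 'B'. Introduce L': L → B L'
  Add: L' → ε
  Add: L' → num

No remaining common prefixes — done.

Resulting grammar:
L → B L'
L' → ε
L' → num
L → c c
B → c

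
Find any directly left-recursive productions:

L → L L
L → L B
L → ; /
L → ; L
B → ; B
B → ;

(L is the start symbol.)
L → L L: LEFT RECURSIVE (starts with L)
L → L B: LEFT RECURSIVE (starts with L)
L → ; /: starts with ';'
L → ; L: starts with ';'
B → ; B: starts with ';'
B → ;: starts with ';'

The grammar has direct left recursion on: L.

Answer: Yes, L is left-recursive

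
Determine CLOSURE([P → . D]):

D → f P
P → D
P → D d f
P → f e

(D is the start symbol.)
Start with: [P → . D]
  [P → . D] has the dot before D: add [D → . f P]
No further items can be added.

CLOSURE = { [D → . f P], [P → . D] }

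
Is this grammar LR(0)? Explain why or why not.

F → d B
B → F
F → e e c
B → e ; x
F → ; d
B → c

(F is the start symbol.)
Yes, the grammar is LR(0)

Augment with F' → F and build the canonical LR(0) collection (I0 = CLOSURE({[F' → . F]}), then GOTO on every symbol after a dot until no new states appear). It has 14 states:
  I0: { [F → . ; d], [F → . d B], [F → . e e c], [F' → . F] }  — shift
  I1: { [F → ; . d] }  — shift
  I2: { [F' → F .] }  — accept
  I3: { [B → . F], [B → . c], [B → . e ; x], [F → . ; d], [F → . d B], [F → . e e c], [F → d . B] }  — shift
  I4: { [F → e . e c] }  — shift
  I5: { [F → e e . c] }  — shift
  I6: { [F → e e c .] }  — reduce
  I7: { [F → d B .] }  — reduce
  I8: { [B → F .] }  — reduce
  I9: { [B → c .] }  — reduce
  I10: { [B → e . ; x], [F → e . e c] }  — shift
  I11: { [B → e ; . x] }  — shift
  I12: { [B → e ; x .] }  — reduce
  I13: { [F → ; d .] }  — reduce

Every state is either a pure shift/goto state or contains exactly one complete item and nothing to shift — no conflicts. The grammar is LR(0).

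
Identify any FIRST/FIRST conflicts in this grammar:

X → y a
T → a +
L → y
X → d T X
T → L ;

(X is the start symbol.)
A FIRST/FIRST conflict occurs when two productions N → α and N → β for the same non-terminal have FIRST(α) ∩ FIRST(β) ≠ ∅ (with ε ∈ FIRST of a nullable right-hand side, so two nullable alternatives also conflict).

FIRST sets of the non-terminals at (or reachable through a nullable prefix from) the front of some alternative:
  FIRST(L) = { 'y' }

Productions for X:
  X → y a: FIRST = { 'y' }
  X → d T X: FIRST = { 'd' }
Productions for T:
  T → a +: FIRST = { 'a' }
  T → L ;: FIRST = { 'y' }
L has only one production, so no FIRST/FIRST conflict is possible there.

All alternatives of each non-terminal have pairwise disjoint FIRST sets.

Answer: No FIRST/FIRST conflicts.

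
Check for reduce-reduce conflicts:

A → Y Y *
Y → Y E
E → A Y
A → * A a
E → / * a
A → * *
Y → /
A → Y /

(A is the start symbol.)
A reduce-reduce conflict occurs when an LR(0) state has two complete items [A → α .] and [B → β .] — both call for a reduction, and with no lookahead the parser cannot choose between them.

Augment with A' → A and build the canonical LR(0) collection (I0 = CLOSURE({[A' → . A]}), then GOTO on every symbol after a dot until no new states appear). It has 17 states:
  I0: { [A → . * *], [A → . * A a], [A → . Y /], [A → . Y Y *], [A' → . A], [Y → . /], [Y → . Y E] }  — shift
  I1: { [A → * . *], [A → * . A a], [A → . * *], [A → . * A a], [A → . Y /], [A → . Y Y *], [Y → . /], [Y → . Y E] }  — shift
  I2: { [Y → / .] }  — reduce
  I3: { [A' → A .] }  — accept
  I4: { [A → . * *], [A → . * A a], [A → . Y /], [A → . Y Y *], [A → Y . /], [A → Y . Y *], [E → . / * a], [E → . A Y], [Y → . /], [Y → . Y E], [Y → Y . E] }  — shift
  I5: { [A → Y / .], [E → / . * a], [Y → / .] }  — shift, 2 reduces
  I6: { [E → A . Y], [Y → . /], [Y → . Y E] }  — shift
  I7: { [Y → Y E .] }  — reduce
  I8: { [A → . * *], [A → . * A a], [A → . Y /], [A → . Y Y *], [A → Y . /], [A → Y . Y *], [A → Y Y . *], [E → . / * a], [E → . A Y], [Y → . /], [Y → . Y E], [Y → Y . E] }  — shift
  I9: { [A → * . *], [A → * . A a], [A → . * *], [A → . * A a], [A → . Y /], [A → . Y Y *], [A → Y Y * .], [Y → . /], [Y → . Y E] }  — shift, reduce
  I10: { [A → * * .], [A → * . *], [A → * . A a], [A → . * *], [A → . * A a], [A → . Y /], [A → . Y Y *], [Y → . /], [Y → . Y E] }  — shift, reduce
  I11: { [A → * A . a] }  — shift
  I12: { [A → * A a .] }  — reduce
  I13: { [A → . * *], [A → . * A a], [A → . Y /], [A → . Y Y *], [E → . / * a], [E → . A Y], [E → A Y .], [Y → . /], [Y → . Y E], [Y → Y . E] }  — shift, reduce
  I14: { [E → / . * a], [Y → / .] }  — shift, reduce
  I15: { [E → / * . a] }  — shift
  I16: { [E → / * a .] }  — reduce

I5 contains complete items [A → Y / .], [Y → / .] — reduce-reduce conflict.

Answer: Yes — I5: [A → Y / .] vs [Y → / .]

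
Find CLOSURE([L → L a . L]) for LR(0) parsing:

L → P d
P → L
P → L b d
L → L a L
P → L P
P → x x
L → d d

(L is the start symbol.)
{ [L → . L a L], [L → . P d], [L → . d d], [L → L a . L], [P → . L P], [P → . L b d], [P → . L], [P → . x x] }

To compute CLOSURE, for each item [A → α.Bβ] where B is a non-terminal, add [B → .γ] for all productions B → γ; repeat for the newly added items until nothing changes.

Start with: [L → L a . L]
  [L → L a . L] has the dot before L: add [L → . P d], [L → . L a L], [L → . d d]
  [L → . P d] has the dot before P: add [P → . L], [P → . L b d], [P → . L P], [P → . x x]
No further items can be added.

CLOSURE = { [L → . L a L], [L → . P d], [L → . d d], [L → L a . L], [P → . L P], [P → . L b d], [P → . L], [P → . x x] }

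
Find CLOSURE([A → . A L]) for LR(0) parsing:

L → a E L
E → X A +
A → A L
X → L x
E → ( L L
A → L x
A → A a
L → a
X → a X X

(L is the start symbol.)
To compute CLOSURE, for each item [A → α.Bβ] where B is a non-terminal, add [B → .γ] for all productions B → γ; repeat for the newly added items until nothing changes.

Start with: [A → . A L]
  [A → . A L] has the dot before A: add [A → . L x], [A → . A a]
  [A → . L x] has the dot before L: add [L → . a E L], [L → . a]
No further items can be added.

CLOSURE = { [A → . A L], [A → . A a], [A → . L x], [L → . a E L], [L → . a] }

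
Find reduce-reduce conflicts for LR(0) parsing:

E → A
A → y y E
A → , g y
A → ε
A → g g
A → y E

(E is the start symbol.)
Augment with E' → E and build the canonical LR(0) collection (I0 = CLOSURE({[E' → . E]}), then GOTO on every symbol after a dot until no new states appear). It has 12 states:
  I0: { [A → . , g y], [A → . g g], [A → . y E], [A → . y y E], [A → .], [E → . A], [E' → . E] }  — shift, reduce
  I1: { [A → , . g y] }  — shift
  I2: { [E → A .] }  — reduce
  I3: { [E' → E .] }  — accept
  I4: { [A → g . g] }  — shift
  I5: { [A → . , g y], [A → . g g], [A → . y E], [A → . y y E], [A → .], [A → y . E], [A → y . y E], [E → . A] }  — shift, reduce
  I6: { [A → y E .] }  — reduce
  I7: { [A → . , g y], [A → . g g], [A → . y E], [A → . y y E], [A → .], [A → y . E], [A → y . y E], [A → y y . E], [E → . A] }  — shift, reduce
  I8: { [A → y E .], [A → y y E .] }  — 2 reduces
  I9: { [A → g g .] }  — reduce
  I10: { [A → , g . y] }  — shift
  I11: { [A → , g y .] }  — reduce

I8 contains complete items [A → y E .], [A → y y E .] — reduce-reduce conflict.

Answer: Yes — I8: [A → y E .] vs [A → y y E .]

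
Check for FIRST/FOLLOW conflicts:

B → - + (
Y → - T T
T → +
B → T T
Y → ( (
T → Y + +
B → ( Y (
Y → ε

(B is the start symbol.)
Nullable non-terminals: Y.

Y: nullable alternative(s) Y → ε; FOLLOW(Y) = { '(', '+' }
  Y → - T T: FIRST \ {ε} = { '-' } — disjoint from FOLLOW(Y)
  Y → ( (: FIRST \ {ε} = { '(' } — overlaps FOLLOW(Y) on { '(' }: CONFLICT
  Y → ε: FIRST \ {ε} = { } — this is the only nullable alternative, skip

B, T have no nullable alternative, so no FIRST/FOLLOW check is needed there.

So the grammar has 1 FIRST/FOLLOW conflict (marked CONFLICT above).

Answer: Yes. Y → '(' '(' with FOLLOW(Y) on { '(' }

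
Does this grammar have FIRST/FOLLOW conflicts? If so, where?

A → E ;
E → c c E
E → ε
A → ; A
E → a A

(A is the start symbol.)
No FIRST/FOLLOW conflicts.

A FIRST/FOLLOW conflict occurs when a non-terminal N has a nullable alternative N → β (β ⇒* ε) and another alternative N → α with FIRST(α) ∩ FOLLOW(N) ≠ ∅: on such a lookahead the parser cannot decide between expanding α and letting N vanish via β.

Nullable non-terminals: E.

E: nullable alternative(s) E → ε; FOLLOW(E) = { ';' }
  E → c c E: FIRST \ {ε} = { 'c' } — disjoint from FOLLOW(E)
  E → ε: FIRST \ {ε} = { } — this is the only nullable alternative, skip
  E → a A: FIRST \ {ε} = { 'a' } — disjoint from FOLLOW(E)

A has no nullable alternative, so no FIRST/FOLLOW check is needed there.

No FIRST/FOLLOW conflicts found.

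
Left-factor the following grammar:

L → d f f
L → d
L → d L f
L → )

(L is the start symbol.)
Left-factoring transforms A → αβ₁ | αβ₂ into A → αA' and A' → β₁ | β₂
(α is the longest common prefix among the alternatives). Repeat until
no nonterminal has two alternatives with a common prefix.

Round 1: L has alternatives sharing prefix 'd'. Introduce L': L → d L'
  Add: L' → f f
  Add: L' → ε
  Add: L' → L f

No remaining common prefixes — done.

Resulting grammar:
L → d L'
L' → f f
L' → ε
L' → L f
L → )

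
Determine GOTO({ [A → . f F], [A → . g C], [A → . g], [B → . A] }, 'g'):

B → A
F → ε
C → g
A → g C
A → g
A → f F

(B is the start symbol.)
{ [A → g . C], [A → g .], [C → . g] }

GOTO(I, 'g') = CLOSURE({ [A → αX.β] : [A → α.Xβ] ∈ I, X = 'g' })

Items with dot before 'g', with the dot advanced:
  [A → . g] → [A → g .]
  [A → . g C] → [A → g . C]
Closure of the advanced items:
  [A → g . C] has the dot before C: add [C → . g]

GOTO = { [A → g . C], [A → g .], [C → . g] }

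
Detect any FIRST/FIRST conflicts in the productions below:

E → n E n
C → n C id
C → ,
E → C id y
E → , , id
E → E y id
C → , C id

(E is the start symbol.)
A FIRST/FIRST conflict occurs when two productions N → α and N → β for the same non-terminal have FIRST(α) ∩ FIRST(β) ≠ ∅ (with ε ∈ FIRST of a nullable right-hand side, so two nullable alternatives also conflict).

FIRST sets of the non-terminals at (or reachable through a nullable prefix from) the front of some alternative:
  FIRST(C) = { ',', 'n' }
  FIRST(E) = { ',', 'n' }

Productions for E:
  E → n E n: FIRST = { 'n' }
  E → C id y: FIRST = { ',', 'n' }
  E → , , id: FIRST = { ',' }
  E → E y id: FIRST = { ',', 'n' }
Productions for C:
  C → n C id: FIRST = { 'n' }
  C → ,: FIRST = { ',' }
  C → , C id: FIRST = { ',' }

Conflict for E: E → n E n and E → C id y
  Overlap: { 'n' }
Conflict for E: E → n E n and E → E y id
  Overlap: { 'n' }
Conflict for E: E → C id y and E → , , id
  Overlap: { ',' }
Conflict for E: E → C id y and E → E y id
  Overlap: { ',', 'n' }
Conflict for E: E → , , id and E → E y id
  Overlap: { ',' }
Conflict for C: C → , and C → , C id
  Overlap: { ',' }

Answer: Yes. E → n E n / E → C id y on { 'n' }; E → n E n / E → E y id on { 'n' }; E → C id y / E → ',' ',' id on { ',' }; E → C id y / E → E y id on { ',', 'n' }; E → ',' ',' id / E → E y id on { ',' }; C → ',' / C → ',' C id on { ',' }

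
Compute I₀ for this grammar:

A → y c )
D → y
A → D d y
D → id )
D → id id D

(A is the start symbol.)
First, augment the grammar with A' → A
I₀ = CLOSURE({ [A' → . A] }):
  [A' → . A] has the dot before A: add [A → . y c )], [A → . D d y]
  [A → . D d y] has the dot before D: add [D → . y], [D → . id )], [D → . id id D]
No further items can be added.

I₀ = { [A → . D d y], [A → . y c )], [A' → . A], [D → . id )], [D → . id id D], [D → . y] }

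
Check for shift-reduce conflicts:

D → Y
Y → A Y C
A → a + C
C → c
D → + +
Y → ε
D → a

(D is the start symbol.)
Yes — I0: [Y → .] vs [A → . a + C]; I2: [Y → .] vs [A → . a + C]; I5: [D → a .] vs [A → a . + C]

A shift-reduce conflict occurs when an LR(0) state has both:
  - a complete (reduce) item [A → α .] (dot at the end), and
  - a shift item [B → β . c γ] (dot before a terminal).

Augment with D' → D and build the canonical LR(0) collection (I0 = CLOSURE({[D' → . D]}), then GOTO on every symbol after a dot until no new states appear). It has 13 states:
  I0: { [A → . a + C], [D → . + +], [D → . Y], [D → . a], [D' → . D], [Y → . A Y C], [Y → .] }  — shift, reduce
  I1: { [D → + . +] }  — shift
  I2: { [A → . a + C], [Y → . A Y C], [Y → .], [Y → A . Y C] }  — shift, reduce
  I3: { [D' → D .] }  — accept
  I4: { [D → Y .] }  — reduce
  I5: { [A → a . + C], [D → a .] }  — shift, reduce
  I6: { [A → a + . C], [C → . c] }  — shift
  I7: { [A → a + C .] }  — reduce
  I8: { [C → c .] }  — reduce
  I9: { [C → . c], [Y → A Y . C] }  — shift
  I10: { [A → a . + C] }  — shift
  I11: { [Y → A Y C .] }  — reduce
  I12: { [D → + + .] }  — reduce

I0 contains reduce item [Y → .] and shift items [A → . a + C], [D → . + +], [D → . a] — shift-reduce conflict.
I2 contains reduce item [Y → .] and shift item [A → . a + C] — shift-reduce conflict.
I5 contains reduce item [D → a .] and shift item [A → a . + C] — shift-reduce conflict.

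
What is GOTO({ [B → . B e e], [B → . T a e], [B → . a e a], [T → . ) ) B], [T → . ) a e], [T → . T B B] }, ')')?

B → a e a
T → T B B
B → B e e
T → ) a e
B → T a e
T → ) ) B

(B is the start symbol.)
{ [T → ) . ) B], [T → ) . a e] }

GOTO(I, ')') = CLOSURE({ [A → αX.β] : [A → α.Xβ] ∈ I, X = ')' })

Items with dot before ')', with the dot advanced:
  [T → . ) ) B] → [T → ) . ) B]
  [T → . ) a e] → [T → ) . a e]
Closure adds nothing (no advanced item has the dot before a non-terminal).

GOTO = { [T → ) . ) B], [T → ) . a e] }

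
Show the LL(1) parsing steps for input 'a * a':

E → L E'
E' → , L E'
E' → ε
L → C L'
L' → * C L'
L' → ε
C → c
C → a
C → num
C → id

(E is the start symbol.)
LL(1) parsing maintains a stack (initially the start symbol over $) and the input. At each step: if the stack top is a terminal, match it against the current input token; if it is a non-terminal N, replace it with the RHS of M[N, lookahead] (the unique production whose predict set contains the lookahead).

Stack is shown with the top on the left.

Stack        Input    Action
----------------------------
E $          a * a $  output E → L E'
L E' $       a * a $  output L → C L'
C L' E' $    a * a $  output C → a
a L' E' $    a * a $  match 'a'
L' E' $      * a $    output L' → * C L'
* C L' E' $  * a $    match '*'
C L' E' $    a $      output C → a
a L' E' $    a $      match 'a'
L' E' $      $        output L' → ε
E' $         $        output E' → ε
$            $        accept

The string is accepted.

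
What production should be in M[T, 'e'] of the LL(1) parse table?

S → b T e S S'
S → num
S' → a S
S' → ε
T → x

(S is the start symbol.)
Empty (error entry)

To find M[T, 'e'], we find productions for T where 'e' is in the predict set (PREDICT(N → α) = (FIRST(α) \ {ε}) ∪ (FOLLOW(N) if α ⇒* ε)).

T → x: PREDICT = { 'x' }

M[T, 'e'] is empty (no production applies)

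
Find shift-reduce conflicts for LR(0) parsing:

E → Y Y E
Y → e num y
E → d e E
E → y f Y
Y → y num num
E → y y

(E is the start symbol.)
A shift-reduce conflict occurs when an LR(0) state has both:
  - a complete (reduce) item [A → α .] (dot at the end), and
  - a shift item [B → β . c γ] (dot before a terminal).

Augment with E' → E and build the canonical LR(0) collection (I0 = CLOSURE({[E' → . E]}), then GOTO on every symbol after a dot until no new states appear). It has 18 states:
  I0: { [E → . Y Y E], [E → . d e E], [E → . y f Y], [E → . y y], [E' → . E], [Y → . e num y], [Y → . y num num] }  — shift
  I1: { [E' → E .] }  — accept
  I2: { [E → Y . Y E], [Y → . e num y], [Y → . y num num] }  — shift
  I3: { [E → d . e E] }  — shift
  I4: { [Y → e . num y] }  — shift
  I5: { [E → y . f Y], [E → y . y], [Y → y . num num] }  — shift
  I6: { [E → y f . Y], [Y → . e num y], [Y → . y num num] }  — shift
  I7: { [Y → y num . num] }  — shift
  I8: { [E → y y .] }  — reduce
  I9: { [Y → y num num .] }  — reduce
  I10: { [E → y f Y .] }  — reduce
  I11: { [Y → y . num num] }  — shift
  I12: { [Y → e num . y] }  — shift
  I13: { [Y → e num y .] }  — reduce
  I14: { [E → . Y Y E], [E → . d e E], [E → . y f Y], [E → . y y], [E → d e . E], [Y → . e num y], [Y → . y num num] }  — shift
  I15: { [E → d e E .] }  — reduce
  I16: { [E → . Y Y E], [E → . d e E], [E → . y f Y], [E → . y y], [E → Y Y . E], [Y → . e num y], [Y → . y num num] }  — shift
  I17: { [E → Y Y E .] }  — reduce

No state contains both a complete item and a shift item.

Answer: No shift-reduce conflicts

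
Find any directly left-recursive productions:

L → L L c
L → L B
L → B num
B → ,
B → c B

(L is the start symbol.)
L → L L c: LEFT RECURSIVE (starts with L)
L → L B: LEFT RECURSIVE (starts with L)
L → B num: starts with B
B → ,: starts with ','
B → c B: starts with c

The grammar has direct left recursion on: L.

Answer: Yes, L is left-recursive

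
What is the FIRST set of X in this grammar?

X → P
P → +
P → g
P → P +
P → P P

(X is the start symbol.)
FIRST sets of the other non-terminals involved (by the same procedure, iterated to a fixed point):
  FIRST(P) = { '+', 'g' }

From X → P:
  - P is a non-terminal: add FIRST(P) \ {ε} = { '+', 'g' }
    P is not nullable, so stop

Collecting: FIRST(X) = { '+', 'g' }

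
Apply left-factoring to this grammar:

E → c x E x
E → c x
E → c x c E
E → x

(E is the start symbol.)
E → c x E'
E' → E x
E' → ε
E' → c E
E → x

Left-factoring transforms A → αβ₁ | αβ₂ into A → αA' and A' → β₁ | β₂
(α is the longest common prefix among the alternatives). Repeat until
no nonterminal has two alternatives with a common prefix.

Round 1: E has alternatives sharing prefix 'c x'. Introduce E': E → c x E'
  Add: E' → E x
  Add: E' → ε
  Add: E' → c E

No remaining common prefixes — done.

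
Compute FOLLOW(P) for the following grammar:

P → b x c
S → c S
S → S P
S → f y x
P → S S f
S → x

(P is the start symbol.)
To compute FOLLOW(P), find every occurrence of P on a right-hand side N → α P β: add FIRST(β) \ {ε}, and if β is empty or nullable also add FOLLOW(N). Iterate to a fixed point.

P is the start symbol, so $ ∈ FOLLOW(P).
In S → S P: P is at the end, add FOLLOW(S)

The FOLLOW sets referred to above (computed the same way, to a fixed point):
  FOLLOW(S) = { 'b', 'c', 'f', 'x' }

Taking the union: FOLLOW(P) = { $, 'b', 'c', 'f', 'x' }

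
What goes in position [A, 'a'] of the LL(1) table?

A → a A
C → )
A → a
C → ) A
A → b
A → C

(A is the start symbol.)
To find M[A, 'a'], we find productions for A where 'a' is in the predict set (PREDICT(N → α) = (FIRST(α) \ {ε}) ∪ (FOLLOW(N) if α ⇒* ε)).

Relevant sets:
  FIRST(C) = { ')' }

A → a A: PREDICT = { 'a' }
  'a' is in predict set, so this production goes in M[A, 'a']
A → a: PREDICT = { 'a' }
  'a' is in predict set, so this production goes in M[A, 'a']
A → b: PREDICT = { 'b' }
A → C: PREDICT = { ')' }

M[A, 'a'] = A → a A, A → a  (a multiply-defined cell — the grammar is not LL(1))

Answer: A → a A, A → a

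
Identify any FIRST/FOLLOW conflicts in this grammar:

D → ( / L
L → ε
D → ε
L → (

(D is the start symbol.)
A FIRST/FOLLOW conflict occurs when a non-terminal N has a nullable alternative N → β (β ⇒* ε) and another alternative N → α with FIRST(α) ∩ FOLLOW(N) ≠ ∅: on such a lookahead the parser cannot decide between expanding α and letting N vanish via β.

Nullable non-terminals: D, L.

D: nullable alternative(s) D → ε; FOLLOW(D) = { $ }
  D → ( / L: FIRST \ {ε} = { '(' } — disjoint from FOLLOW(D)
  D → ε: FIRST \ {ε} = { } — this is the only nullable alternative, skip

L: nullable alternative(s) L → ε; FOLLOW(L) = { $ }
  L → ε: FIRST \ {ε} = { } — this is the only nullable alternative, skip
  L → (: FIRST \ {ε} = { '(' } — disjoint from FOLLOW(L)

No FIRST/FOLLOW conflicts found.

Answer: No FIRST/FOLLOW conflicts.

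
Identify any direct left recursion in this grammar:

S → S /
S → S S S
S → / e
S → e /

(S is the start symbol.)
Direct left recursion occurs when N → N α for some non-terminal N (the right-hand side begins with the left-hand side itself).

S → S /: LEFT RECURSIVE (starts with S)
S → S S S: LEFT RECURSIVE (starts with S)
S → / e: starts with '/'
S → e /: starts with e

The grammar has direct left recursion on: S.

Answer: Yes, S is left-recursive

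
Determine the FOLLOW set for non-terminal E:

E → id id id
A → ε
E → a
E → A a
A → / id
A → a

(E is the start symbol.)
{ $ }

To compute FOLLOW(E), find every occurrence of E on a right-hand side N → α E β: add FIRST(β) \ {ε}, and if β is empty or nullable also add FOLLOW(N). Iterate to a fixed point.

E is the start symbol, so $ ∈ FOLLOW(E).
E does not occur on any right-hand side.

Taking the union: FOLLOW(E) = { $ }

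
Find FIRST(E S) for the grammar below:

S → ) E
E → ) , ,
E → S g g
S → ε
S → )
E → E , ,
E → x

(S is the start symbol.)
{ ')', 'g', 'x' }

FIRST sets of the non-terminals involved (from the grammar, by fixed-point iteration):
  FIRST(E) = { ')', 'g', 'x' }

To compute FIRST(E S), process the symbols left to right:
Symbol E is a non-terminal. Add FIRST(E) \ {ε} = { ')', 'g', 'x' }
E is not nullable (ε ∉ FIRST(E)), so stop here.
FIRST(E S) = { ')', 'g', 'x' }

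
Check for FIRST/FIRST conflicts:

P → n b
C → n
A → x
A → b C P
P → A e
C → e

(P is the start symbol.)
FIRST sets of the non-terminals at (or reachable through a nullable prefix from) the front of some alternative:
  FIRST(A) = { 'b', 'x' }

Productions for P:
  P → n b: FIRST = { 'n' }
  P → A e: FIRST = { 'b', 'x' }
Productions for C:
  C → n: FIRST = { 'n' }
  C → e: FIRST = { 'e' }
Productions for A:
  A → x: FIRST = { 'x' }
  A → b C P: FIRST = { 'b' }

All alternatives of each non-terminal have pairwise disjoint FIRST sets.

Answer: No FIRST/FIRST conflicts.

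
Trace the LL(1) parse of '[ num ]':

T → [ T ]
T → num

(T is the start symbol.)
Stack is shown with the top on the left.

Stack    Input      Action
--------------------------
T $      [ num ] $  output T → [ T ]
[ T ] $  [ num ] $  match '['
T ] $    num ] $    output T → num
num ] $  num ] $    match 'num'
] $      ] $        match ']'
$        $          accept

The string is accepted.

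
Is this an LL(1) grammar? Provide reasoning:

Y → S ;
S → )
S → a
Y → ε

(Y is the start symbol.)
Relevant sets:
  FIRST(S) = { ')', 'a' }
  FOLLOW(Y) = { $ }

For Y:
  PREDICT(Y → S ';') = { ')', 'a' }
  PREDICT(Y → ε) = { $ }
For S:
  PREDICT(S → ')') = { ')' }
  PREDICT(S → a) = { 'a' }

All predict sets are disjoint. The grammar IS LL(1).

Answer: Yes, the grammar is LL(1).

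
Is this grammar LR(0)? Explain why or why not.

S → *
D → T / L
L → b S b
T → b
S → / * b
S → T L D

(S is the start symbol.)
Augment with S' → S and build the canonical LR(0) collection (I0 = CLOSURE({[S' → . S]}), then GOTO on every symbol after a dot until no new states appear). It has 16 states:
  I0: { [S → . *], [S → . / * b], [S → . T L D], [S' → . S], [T → . b] }  — shift
  I1: { [S → * .] }  — reduce
  I2: { [S → / . * b] }  — shift
  I3: { [S' → S .] }  — accept
  I4: { [L → . b S b], [S → T . L D] }  — shift
  I5: { [T → b .] }  — reduce
  I6: { [D → . T / L], [S → T L . D], [T → . b] }  — shift
  I7: { [L → b . S b], [S → . *], [S → . / * b], [S → . T L D], [T → . b] }  — shift
  I8: { [L → b S . b] }  — shift
  I9: { [L → b S b .] }  — reduce
  I10: { [S → T L D .] }  — reduce
  I11: { [D → T . / L] }  — shift
  I12: { [D → T / . L], [L → . b S b] }  — shift
  I13: { [D → T / L .] }  — reduce
  I14: { [S → / * . b] }  — shift
  I15: { [S → / * b .] }  — reduce

Every state is either a pure shift/goto state or contains exactly one complete item and nothing to shift — no conflicts. The grammar is LR(0).

Answer: Yes, the grammar is LR(0)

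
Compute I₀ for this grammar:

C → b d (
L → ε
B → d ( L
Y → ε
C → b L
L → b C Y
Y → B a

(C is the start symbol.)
{ [C → . b L], [C → . b d (], [C' → . C] }

First, augment the grammar with C' → C
I₀ = CLOSURE({ [C' → . C] }):
  [C' → . C] has the dot before C: add [C → . b d (], [C → . b L]
No further items can be added.

I₀ = { [C → . b L], [C → . b d (], [C' → . C] }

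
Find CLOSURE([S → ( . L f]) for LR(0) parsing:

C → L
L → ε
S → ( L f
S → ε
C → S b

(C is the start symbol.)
Start with: [S → ( . L f]
  [S → ( . L f] has the dot before L: add [L → .]
No further items can be added.

CLOSURE = { [L → .], [S → ( . L f] }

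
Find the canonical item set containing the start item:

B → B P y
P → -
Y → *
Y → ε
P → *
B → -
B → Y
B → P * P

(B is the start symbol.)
First, augment the grammar with B' → B
I₀ = CLOSURE({ [B' → . B] }):
  [B' → . B] has the dot before B: add [B → . B P y], [B → . -], [B → . Y], [B → . P * P]
  [B → . Y] has the dot before Y: add [Y → . *], [Y → .]
  [B → . P * P] has the dot before P: add [P → . -], [P → . *]
No further items can be added.

I₀ = { [B → . -], [B → . B P y], [B → . P * P], [B → . Y], [B' → . B], [P → . *], [P → . -], [Y → . *], [Y → .] }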